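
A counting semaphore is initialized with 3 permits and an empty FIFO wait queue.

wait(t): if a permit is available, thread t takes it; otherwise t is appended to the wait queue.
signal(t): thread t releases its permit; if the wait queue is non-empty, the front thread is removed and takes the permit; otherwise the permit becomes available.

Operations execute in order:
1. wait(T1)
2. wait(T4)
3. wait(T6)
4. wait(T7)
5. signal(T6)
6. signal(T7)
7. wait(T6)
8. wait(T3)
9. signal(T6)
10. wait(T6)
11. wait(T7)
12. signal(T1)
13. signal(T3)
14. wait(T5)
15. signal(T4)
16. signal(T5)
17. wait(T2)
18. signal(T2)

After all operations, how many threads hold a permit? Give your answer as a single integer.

Answer: 2

Derivation:
Step 1: wait(T1) -> count=2 queue=[] holders={T1}
Step 2: wait(T4) -> count=1 queue=[] holders={T1,T4}
Step 3: wait(T6) -> count=0 queue=[] holders={T1,T4,T6}
Step 4: wait(T7) -> count=0 queue=[T7] holders={T1,T4,T6}
Step 5: signal(T6) -> count=0 queue=[] holders={T1,T4,T7}
Step 6: signal(T7) -> count=1 queue=[] holders={T1,T4}
Step 7: wait(T6) -> count=0 queue=[] holders={T1,T4,T6}
Step 8: wait(T3) -> count=0 queue=[T3] holders={T1,T4,T6}
Step 9: signal(T6) -> count=0 queue=[] holders={T1,T3,T4}
Step 10: wait(T6) -> count=0 queue=[T6] holders={T1,T3,T4}
Step 11: wait(T7) -> count=0 queue=[T6,T7] holders={T1,T3,T4}
Step 12: signal(T1) -> count=0 queue=[T7] holders={T3,T4,T6}
Step 13: signal(T3) -> count=0 queue=[] holders={T4,T6,T7}
Step 14: wait(T5) -> count=0 queue=[T5] holders={T4,T6,T7}
Step 15: signal(T4) -> count=0 queue=[] holders={T5,T6,T7}
Step 16: signal(T5) -> count=1 queue=[] holders={T6,T7}
Step 17: wait(T2) -> count=0 queue=[] holders={T2,T6,T7}
Step 18: signal(T2) -> count=1 queue=[] holders={T6,T7}
Final holders: {T6,T7} -> 2 thread(s)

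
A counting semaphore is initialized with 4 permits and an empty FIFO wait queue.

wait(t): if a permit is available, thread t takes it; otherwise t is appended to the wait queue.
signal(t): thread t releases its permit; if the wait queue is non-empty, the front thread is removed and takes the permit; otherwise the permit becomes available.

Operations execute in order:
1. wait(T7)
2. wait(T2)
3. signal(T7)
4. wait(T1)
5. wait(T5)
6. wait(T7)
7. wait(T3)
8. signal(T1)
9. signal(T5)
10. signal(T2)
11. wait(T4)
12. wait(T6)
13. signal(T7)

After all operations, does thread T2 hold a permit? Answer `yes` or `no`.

Answer: no

Derivation:
Step 1: wait(T7) -> count=3 queue=[] holders={T7}
Step 2: wait(T2) -> count=2 queue=[] holders={T2,T7}
Step 3: signal(T7) -> count=3 queue=[] holders={T2}
Step 4: wait(T1) -> count=2 queue=[] holders={T1,T2}
Step 5: wait(T5) -> count=1 queue=[] holders={T1,T2,T5}
Step 6: wait(T7) -> count=0 queue=[] holders={T1,T2,T5,T7}
Step 7: wait(T3) -> count=0 queue=[T3] holders={T1,T2,T5,T7}
Step 8: signal(T1) -> count=0 queue=[] holders={T2,T3,T5,T7}
Step 9: signal(T5) -> count=1 queue=[] holders={T2,T3,T7}
Step 10: signal(T2) -> count=2 queue=[] holders={T3,T7}
Step 11: wait(T4) -> count=1 queue=[] holders={T3,T4,T7}
Step 12: wait(T6) -> count=0 queue=[] holders={T3,T4,T6,T7}
Step 13: signal(T7) -> count=1 queue=[] holders={T3,T4,T6}
Final holders: {T3,T4,T6} -> T2 not in holders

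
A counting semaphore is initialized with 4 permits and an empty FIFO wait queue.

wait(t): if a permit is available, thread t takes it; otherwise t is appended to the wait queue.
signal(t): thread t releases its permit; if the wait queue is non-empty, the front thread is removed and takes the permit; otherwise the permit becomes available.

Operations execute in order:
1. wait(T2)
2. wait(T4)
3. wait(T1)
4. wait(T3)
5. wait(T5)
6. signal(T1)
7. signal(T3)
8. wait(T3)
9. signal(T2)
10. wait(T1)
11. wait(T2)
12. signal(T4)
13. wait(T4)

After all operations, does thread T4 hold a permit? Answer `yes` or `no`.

Answer: no

Derivation:
Step 1: wait(T2) -> count=3 queue=[] holders={T2}
Step 2: wait(T4) -> count=2 queue=[] holders={T2,T4}
Step 3: wait(T1) -> count=1 queue=[] holders={T1,T2,T4}
Step 4: wait(T3) -> count=0 queue=[] holders={T1,T2,T3,T4}
Step 5: wait(T5) -> count=0 queue=[T5] holders={T1,T2,T3,T4}
Step 6: signal(T1) -> count=0 queue=[] holders={T2,T3,T4,T5}
Step 7: signal(T3) -> count=1 queue=[] holders={T2,T4,T5}
Step 8: wait(T3) -> count=0 queue=[] holders={T2,T3,T4,T5}
Step 9: signal(T2) -> count=1 queue=[] holders={T3,T4,T5}
Step 10: wait(T1) -> count=0 queue=[] holders={T1,T3,T4,T5}
Step 11: wait(T2) -> count=0 queue=[T2] holders={T1,T3,T4,T5}
Step 12: signal(T4) -> count=0 queue=[] holders={T1,T2,T3,T5}
Step 13: wait(T4) -> count=0 queue=[T4] holders={T1,T2,T3,T5}
Final holders: {T1,T2,T3,T5} -> T4 not in holders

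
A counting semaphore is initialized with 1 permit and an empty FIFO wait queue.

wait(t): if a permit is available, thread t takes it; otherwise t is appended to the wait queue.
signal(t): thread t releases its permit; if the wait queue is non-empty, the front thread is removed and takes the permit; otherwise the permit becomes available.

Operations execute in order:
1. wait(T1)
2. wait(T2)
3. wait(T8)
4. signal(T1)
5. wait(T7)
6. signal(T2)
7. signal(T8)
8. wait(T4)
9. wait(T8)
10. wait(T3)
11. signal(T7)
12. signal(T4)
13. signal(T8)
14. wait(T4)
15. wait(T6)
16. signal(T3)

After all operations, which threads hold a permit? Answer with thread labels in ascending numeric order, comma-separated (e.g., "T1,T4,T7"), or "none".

Answer: T4

Derivation:
Step 1: wait(T1) -> count=0 queue=[] holders={T1}
Step 2: wait(T2) -> count=0 queue=[T2] holders={T1}
Step 3: wait(T8) -> count=0 queue=[T2,T8] holders={T1}
Step 4: signal(T1) -> count=0 queue=[T8] holders={T2}
Step 5: wait(T7) -> count=0 queue=[T8,T7] holders={T2}
Step 6: signal(T2) -> count=0 queue=[T7] holders={T8}
Step 7: signal(T8) -> count=0 queue=[] holders={T7}
Step 8: wait(T4) -> count=0 queue=[T4] holders={T7}
Step 9: wait(T8) -> count=0 queue=[T4,T8] holders={T7}
Step 10: wait(T3) -> count=0 queue=[T4,T8,T3] holders={T7}
Step 11: signal(T7) -> count=0 queue=[T8,T3] holders={T4}
Step 12: signal(T4) -> count=0 queue=[T3] holders={T8}
Step 13: signal(T8) -> count=0 queue=[] holders={T3}
Step 14: wait(T4) -> count=0 queue=[T4] holders={T3}
Step 15: wait(T6) -> count=0 queue=[T4,T6] holders={T3}
Step 16: signal(T3) -> count=0 queue=[T6] holders={T4}
Final holders: T4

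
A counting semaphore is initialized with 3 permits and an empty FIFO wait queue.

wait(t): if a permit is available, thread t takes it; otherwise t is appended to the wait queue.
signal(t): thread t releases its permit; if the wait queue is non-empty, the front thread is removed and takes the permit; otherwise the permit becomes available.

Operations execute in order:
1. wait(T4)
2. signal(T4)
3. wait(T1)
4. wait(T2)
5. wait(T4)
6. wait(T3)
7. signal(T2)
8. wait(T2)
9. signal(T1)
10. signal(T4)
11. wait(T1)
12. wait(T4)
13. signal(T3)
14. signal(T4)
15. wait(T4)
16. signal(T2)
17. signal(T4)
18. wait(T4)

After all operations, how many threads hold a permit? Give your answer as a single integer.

Step 1: wait(T4) -> count=2 queue=[] holders={T4}
Step 2: signal(T4) -> count=3 queue=[] holders={none}
Step 3: wait(T1) -> count=2 queue=[] holders={T1}
Step 4: wait(T2) -> count=1 queue=[] holders={T1,T2}
Step 5: wait(T4) -> count=0 queue=[] holders={T1,T2,T4}
Step 6: wait(T3) -> count=0 queue=[T3] holders={T1,T2,T4}
Step 7: signal(T2) -> count=0 queue=[] holders={T1,T3,T4}
Step 8: wait(T2) -> count=0 queue=[T2] holders={T1,T3,T4}
Step 9: signal(T1) -> count=0 queue=[] holders={T2,T3,T4}
Step 10: signal(T4) -> count=1 queue=[] holders={T2,T3}
Step 11: wait(T1) -> count=0 queue=[] holders={T1,T2,T3}
Step 12: wait(T4) -> count=0 queue=[T4] holders={T1,T2,T3}
Step 13: signal(T3) -> count=0 queue=[] holders={T1,T2,T4}
Step 14: signal(T4) -> count=1 queue=[] holders={T1,T2}
Step 15: wait(T4) -> count=0 queue=[] holders={T1,T2,T4}
Step 16: signal(T2) -> count=1 queue=[] holders={T1,T4}
Step 17: signal(T4) -> count=2 queue=[] holders={T1}
Step 18: wait(T4) -> count=1 queue=[] holders={T1,T4}
Final holders: {T1,T4} -> 2 thread(s)

Answer: 2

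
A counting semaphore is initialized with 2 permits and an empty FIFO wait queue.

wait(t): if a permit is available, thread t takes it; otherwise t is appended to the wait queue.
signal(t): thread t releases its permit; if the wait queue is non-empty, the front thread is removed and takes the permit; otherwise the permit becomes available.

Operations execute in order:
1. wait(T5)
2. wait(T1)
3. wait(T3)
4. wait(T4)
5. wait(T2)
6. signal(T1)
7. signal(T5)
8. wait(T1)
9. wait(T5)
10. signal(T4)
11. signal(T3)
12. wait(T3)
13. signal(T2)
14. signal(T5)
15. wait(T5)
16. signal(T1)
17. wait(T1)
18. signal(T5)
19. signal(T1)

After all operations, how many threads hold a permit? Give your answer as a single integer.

Step 1: wait(T5) -> count=1 queue=[] holders={T5}
Step 2: wait(T1) -> count=0 queue=[] holders={T1,T5}
Step 3: wait(T3) -> count=0 queue=[T3] holders={T1,T5}
Step 4: wait(T4) -> count=0 queue=[T3,T4] holders={T1,T5}
Step 5: wait(T2) -> count=0 queue=[T3,T4,T2] holders={T1,T5}
Step 6: signal(T1) -> count=0 queue=[T4,T2] holders={T3,T5}
Step 7: signal(T5) -> count=0 queue=[T2] holders={T3,T4}
Step 8: wait(T1) -> count=0 queue=[T2,T1] holders={T3,T4}
Step 9: wait(T5) -> count=0 queue=[T2,T1,T5] holders={T3,T4}
Step 10: signal(T4) -> count=0 queue=[T1,T5] holders={T2,T3}
Step 11: signal(T3) -> count=0 queue=[T5] holders={T1,T2}
Step 12: wait(T3) -> count=0 queue=[T5,T3] holders={T1,T2}
Step 13: signal(T2) -> count=0 queue=[T3] holders={T1,T5}
Step 14: signal(T5) -> count=0 queue=[] holders={T1,T3}
Step 15: wait(T5) -> count=0 queue=[T5] holders={T1,T3}
Step 16: signal(T1) -> count=0 queue=[] holders={T3,T5}
Step 17: wait(T1) -> count=0 queue=[T1] holders={T3,T5}
Step 18: signal(T5) -> count=0 queue=[] holders={T1,T3}
Step 19: signal(T1) -> count=1 queue=[] holders={T3}
Final holders: {T3} -> 1 thread(s)

Answer: 1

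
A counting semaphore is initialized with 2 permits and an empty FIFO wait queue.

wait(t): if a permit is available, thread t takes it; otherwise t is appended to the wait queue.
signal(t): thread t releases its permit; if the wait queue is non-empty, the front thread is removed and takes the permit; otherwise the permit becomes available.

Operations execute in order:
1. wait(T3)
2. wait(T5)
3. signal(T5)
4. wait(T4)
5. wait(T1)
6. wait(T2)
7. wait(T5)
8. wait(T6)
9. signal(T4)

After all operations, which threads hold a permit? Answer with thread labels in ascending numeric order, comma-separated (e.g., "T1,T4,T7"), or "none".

Answer: T1,T3

Derivation:
Step 1: wait(T3) -> count=1 queue=[] holders={T3}
Step 2: wait(T5) -> count=0 queue=[] holders={T3,T5}
Step 3: signal(T5) -> count=1 queue=[] holders={T3}
Step 4: wait(T4) -> count=0 queue=[] holders={T3,T4}
Step 5: wait(T1) -> count=0 queue=[T1] holders={T3,T4}
Step 6: wait(T2) -> count=0 queue=[T1,T2] holders={T3,T4}
Step 7: wait(T5) -> count=0 queue=[T1,T2,T5] holders={T3,T4}
Step 8: wait(T6) -> count=0 queue=[T1,T2,T5,T6] holders={T3,T4}
Step 9: signal(T4) -> count=0 queue=[T2,T5,T6] holders={T1,T3}
Final holders: T1,T3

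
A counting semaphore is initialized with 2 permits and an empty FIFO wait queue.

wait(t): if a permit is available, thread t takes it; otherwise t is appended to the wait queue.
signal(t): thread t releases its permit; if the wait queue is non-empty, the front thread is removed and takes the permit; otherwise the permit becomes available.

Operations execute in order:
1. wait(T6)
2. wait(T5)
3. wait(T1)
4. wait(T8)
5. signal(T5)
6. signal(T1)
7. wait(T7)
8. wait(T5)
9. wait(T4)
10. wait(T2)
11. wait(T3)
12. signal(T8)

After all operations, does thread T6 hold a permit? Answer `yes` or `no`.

Step 1: wait(T6) -> count=1 queue=[] holders={T6}
Step 2: wait(T5) -> count=0 queue=[] holders={T5,T6}
Step 3: wait(T1) -> count=0 queue=[T1] holders={T5,T6}
Step 4: wait(T8) -> count=0 queue=[T1,T8] holders={T5,T6}
Step 5: signal(T5) -> count=0 queue=[T8] holders={T1,T6}
Step 6: signal(T1) -> count=0 queue=[] holders={T6,T8}
Step 7: wait(T7) -> count=0 queue=[T7] holders={T6,T8}
Step 8: wait(T5) -> count=0 queue=[T7,T5] holders={T6,T8}
Step 9: wait(T4) -> count=0 queue=[T7,T5,T4] holders={T6,T8}
Step 10: wait(T2) -> count=0 queue=[T7,T5,T4,T2] holders={T6,T8}
Step 11: wait(T3) -> count=0 queue=[T7,T5,T4,T2,T3] holders={T6,T8}
Step 12: signal(T8) -> count=0 queue=[T5,T4,T2,T3] holders={T6,T7}
Final holders: {T6,T7} -> T6 in holders

Answer: yes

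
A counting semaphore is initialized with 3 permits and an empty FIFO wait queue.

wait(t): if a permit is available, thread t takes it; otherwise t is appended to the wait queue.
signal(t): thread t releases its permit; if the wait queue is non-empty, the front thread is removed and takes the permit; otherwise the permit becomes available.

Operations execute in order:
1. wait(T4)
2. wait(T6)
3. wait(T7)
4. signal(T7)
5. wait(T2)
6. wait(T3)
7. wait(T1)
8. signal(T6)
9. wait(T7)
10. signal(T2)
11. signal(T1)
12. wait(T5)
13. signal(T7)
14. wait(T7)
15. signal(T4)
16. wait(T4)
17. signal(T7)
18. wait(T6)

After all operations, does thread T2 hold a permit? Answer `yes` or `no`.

Step 1: wait(T4) -> count=2 queue=[] holders={T4}
Step 2: wait(T6) -> count=1 queue=[] holders={T4,T6}
Step 3: wait(T7) -> count=0 queue=[] holders={T4,T6,T7}
Step 4: signal(T7) -> count=1 queue=[] holders={T4,T6}
Step 5: wait(T2) -> count=0 queue=[] holders={T2,T4,T6}
Step 6: wait(T3) -> count=0 queue=[T3] holders={T2,T4,T6}
Step 7: wait(T1) -> count=0 queue=[T3,T1] holders={T2,T4,T6}
Step 8: signal(T6) -> count=0 queue=[T1] holders={T2,T3,T4}
Step 9: wait(T7) -> count=0 queue=[T1,T7] holders={T2,T3,T4}
Step 10: signal(T2) -> count=0 queue=[T7] holders={T1,T3,T4}
Step 11: signal(T1) -> count=0 queue=[] holders={T3,T4,T7}
Step 12: wait(T5) -> count=0 queue=[T5] holders={T3,T4,T7}
Step 13: signal(T7) -> count=0 queue=[] holders={T3,T4,T5}
Step 14: wait(T7) -> count=0 queue=[T7] holders={T3,T4,T5}
Step 15: signal(T4) -> count=0 queue=[] holders={T3,T5,T7}
Step 16: wait(T4) -> count=0 queue=[T4] holders={T3,T5,T7}
Step 17: signal(T7) -> count=0 queue=[] holders={T3,T4,T5}
Step 18: wait(T6) -> count=0 queue=[T6] holders={T3,T4,T5}
Final holders: {T3,T4,T5} -> T2 not in holders

Answer: no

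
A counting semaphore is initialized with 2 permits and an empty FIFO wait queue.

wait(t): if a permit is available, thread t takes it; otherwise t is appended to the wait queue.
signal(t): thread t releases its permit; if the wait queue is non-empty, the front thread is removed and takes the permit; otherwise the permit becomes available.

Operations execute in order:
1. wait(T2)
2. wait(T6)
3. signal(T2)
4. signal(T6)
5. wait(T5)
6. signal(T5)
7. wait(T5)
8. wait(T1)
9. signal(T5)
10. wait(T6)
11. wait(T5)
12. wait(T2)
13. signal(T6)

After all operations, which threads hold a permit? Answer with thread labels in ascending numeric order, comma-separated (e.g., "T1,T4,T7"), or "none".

Step 1: wait(T2) -> count=1 queue=[] holders={T2}
Step 2: wait(T6) -> count=0 queue=[] holders={T2,T6}
Step 3: signal(T2) -> count=1 queue=[] holders={T6}
Step 4: signal(T6) -> count=2 queue=[] holders={none}
Step 5: wait(T5) -> count=1 queue=[] holders={T5}
Step 6: signal(T5) -> count=2 queue=[] holders={none}
Step 7: wait(T5) -> count=1 queue=[] holders={T5}
Step 8: wait(T1) -> count=0 queue=[] holders={T1,T5}
Step 9: signal(T5) -> count=1 queue=[] holders={T1}
Step 10: wait(T6) -> count=0 queue=[] holders={T1,T6}
Step 11: wait(T5) -> count=0 queue=[T5] holders={T1,T6}
Step 12: wait(T2) -> count=0 queue=[T5,T2] holders={T1,T6}
Step 13: signal(T6) -> count=0 queue=[T2] holders={T1,T5}
Final holders: T1,T5

Answer: T1,T5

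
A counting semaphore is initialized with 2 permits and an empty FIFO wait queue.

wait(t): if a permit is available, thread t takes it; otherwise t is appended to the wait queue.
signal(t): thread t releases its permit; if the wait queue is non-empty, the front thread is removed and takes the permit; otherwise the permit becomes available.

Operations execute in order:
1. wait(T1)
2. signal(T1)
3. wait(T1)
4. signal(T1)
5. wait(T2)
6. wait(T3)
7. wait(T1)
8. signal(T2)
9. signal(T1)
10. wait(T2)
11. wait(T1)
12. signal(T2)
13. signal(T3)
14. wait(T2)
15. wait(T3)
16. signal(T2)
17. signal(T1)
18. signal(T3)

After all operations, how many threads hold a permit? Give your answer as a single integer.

Answer: 0

Derivation:
Step 1: wait(T1) -> count=1 queue=[] holders={T1}
Step 2: signal(T1) -> count=2 queue=[] holders={none}
Step 3: wait(T1) -> count=1 queue=[] holders={T1}
Step 4: signal(T1) -> count=2 queue=[] holders={none}
Step 5: wait(T2) -> count=1 queue=[] holders={T2}
Step 6: wait(T3) -> count=0 queue=[] holders={T2,T3}
Step 7: wait(T1) -> count=0 queue=[T1] holders={T2,T3}
Step 8: signal(T2) -> count=0 queue=[] holders={T1,T3}
Step 9: signal(T1) -> count=1 queue=[] holders={T3}
Step 10: wait(T2) -> count=0 queue=[] holders={T2,T3}
Step 11: wait(T1) -> count=0 queue=[T1] holders={T2,T3}
Step 12: signal(T2) -> count=0 queue=[] holders={T1,T3}
Step 13: signal(T3) -> count=1 queue=[] holders={T1}
Step 14: wait(T2) -> count=0 queue=[] holders={T1,T2}
Step 15: wait(T3) -> count=0 queue=[T3] holders={T1,T2}
Step 16: signal(T2) -> count=0 queue=[] holders={T1,T3}
Step 17: signal(T1) -> count=1 queue=[] holders={T3}
Step 18: signal(T3) -> count=2 queue=[] holders={none}
Final holders: {none} -> 0 thread(s)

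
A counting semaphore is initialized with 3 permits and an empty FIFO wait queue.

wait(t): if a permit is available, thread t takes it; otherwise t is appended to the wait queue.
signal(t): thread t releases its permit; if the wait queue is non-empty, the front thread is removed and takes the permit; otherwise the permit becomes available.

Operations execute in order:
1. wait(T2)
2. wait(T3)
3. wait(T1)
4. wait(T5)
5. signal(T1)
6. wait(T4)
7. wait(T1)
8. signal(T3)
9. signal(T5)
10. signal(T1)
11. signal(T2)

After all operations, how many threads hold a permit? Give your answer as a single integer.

Answer: 1

Derivation:
Step 1: wait(T2) -> count=2 queue=[] holders={T2}
Step 2: wait(T3) -> count=1 queue=[] holders={T2,T3}
Step 3: wait(T1) -> count=0 queue=[] holders={T1,T2,T3}
Step 4: wait(T5) -> count=0 queue=[T5] holders={T1,T2,T3}
Step 5: signal(T1) -> count=0 queue=[] holders={T2,T3,T5}
Step 6: wait(T4) -> count=0 queue=[T4] holders={T2,T3,T5}
Step 7: wait(T1) -> count=0 queue=[T4,T1] holders={T2,T3,T5}
Step 8: signal(T3) -> count=0 queue=[T1] holders={T2,T4,T5}
Step 9: signal(T5) -> count=0 queue=[] holders={T1,T2,T4}
Step 10: signal(T1) -> count=1 queue=[] holders={T2,T4}
Step 11: signal(T2) -> count=2 queue=[] holders={T4}
Final holders: {T4} -> 1 thread(s)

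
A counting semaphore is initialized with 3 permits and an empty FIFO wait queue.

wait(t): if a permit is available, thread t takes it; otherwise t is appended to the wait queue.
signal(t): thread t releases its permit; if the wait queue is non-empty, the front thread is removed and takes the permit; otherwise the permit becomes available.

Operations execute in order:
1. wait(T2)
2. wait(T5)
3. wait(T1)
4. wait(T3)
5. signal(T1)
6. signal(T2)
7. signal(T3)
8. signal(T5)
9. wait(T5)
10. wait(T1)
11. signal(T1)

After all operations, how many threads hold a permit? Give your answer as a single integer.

Answer: 1

Derivation:
Step 1: wait(T2) -> count=2 queue=[] holders={T2}
Step 2: wait(T5) -> count=1 queue=[] holders={T2,T5}
Step 3: wait(T1) -> count=0 queue=[] holders={T1,T2,T5}
Step 4: wait(T3) -> count=0 queue=[T3] holders={T1,T2,T5}
Step 5: signal(T1) -> count=0 queue=[] holders={T2,T3,T5}
Step 6: signal(T2) -> count=1 queue=[] holders={T3,T5}
Step 7: signal(T3) -> count=2 queue=[] holders={T5}
Step 8: signal(T5) -> count=3 queue=[] holders={none}
Step 9: wait(T5) -> count=2 queue=[] holders={T5}
Step 10: wait(T1) -> count=1 queue=[] holders={T1,T5}
Step 11: signal(T1) -> count=2 queue=[] holders={T5}
Final holders: {T5} -> 1 thread(s)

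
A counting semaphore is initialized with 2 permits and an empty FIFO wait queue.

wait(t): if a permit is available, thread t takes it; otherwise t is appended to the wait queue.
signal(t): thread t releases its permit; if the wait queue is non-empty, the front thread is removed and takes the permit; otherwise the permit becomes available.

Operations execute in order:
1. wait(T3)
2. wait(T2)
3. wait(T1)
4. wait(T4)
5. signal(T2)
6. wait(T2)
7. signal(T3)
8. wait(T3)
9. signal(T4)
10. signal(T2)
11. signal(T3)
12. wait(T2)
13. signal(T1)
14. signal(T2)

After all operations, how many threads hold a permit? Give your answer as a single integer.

Step 1: wait(T3) -> count=1 queue=[] holders={T3}
Step 2: wait(T2) -> count=0 queue=[] holders={T2,T3}
Step 3: wait(T1) -> count=0 queue=[T1] holders={T2,T3}
Step 4: wait(T4) -> count=0 queue=[T1,T4] holders={T2,T3}
Step 5: signal(T2) -> count=0 queue=[T4] holders={T1,T3}
Step 6: wait(T2) -> count=0 queue=[T4,T2] holders={T1,T3}
Step 7: signal(T3) -> count=0 queue=[T2] holders={T1,T4}
Step 8: wait(T3) -> count=0 queue=[T2,T3] holders={T1,T4}
Step 9: signal(T4) -> count=0 queue=[T3] holders={T1,T2}
Step 10: signal(T2) -> count=0 queue=[] holders={T1,T3}
Step 11: signal(T3) -> count=1 queue=[] holders={T1}
Step 12: wait(T2) -> count=0 queue=[] holders={T1,T2}
Step 13: signal(T1) -> count=1 queue=[] holders={T2}
Step 14: signal(T2) -> count=2 queue=[] holders={none}
Final holders: {none} -> 0 thread(s)

Answer: 0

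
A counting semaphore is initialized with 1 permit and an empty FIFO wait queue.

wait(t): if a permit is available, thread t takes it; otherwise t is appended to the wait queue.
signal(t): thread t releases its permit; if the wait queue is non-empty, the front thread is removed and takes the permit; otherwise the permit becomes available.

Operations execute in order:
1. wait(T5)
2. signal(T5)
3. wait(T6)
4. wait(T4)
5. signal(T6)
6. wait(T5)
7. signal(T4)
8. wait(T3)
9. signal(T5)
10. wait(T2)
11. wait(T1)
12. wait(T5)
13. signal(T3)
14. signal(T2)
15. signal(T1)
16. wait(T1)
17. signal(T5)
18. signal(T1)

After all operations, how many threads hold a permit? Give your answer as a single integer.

Step 1: wait(T5) -> count=0 queue=[] holders={T5}
Step 2: signal(T5) -> count=1 queue=[] holders={none}
Step 3: wait(T6) -> count=0 queue=[] holders={T6}
Step 4: wait(T4) -> count=0 queue=[T4] holders={T6}
Step 5: signal(T6) -> count=0 queue=[] holders={T4}
Step 6: wait(T5) -> count=0 queue=[T5] holders={T4}
Step 7: signal(T4) -> count=0 queue=[] holders={T5}
Step 8: wait(T3) -> count=0 queue=[T3] holders={T5}
Step 9: signal(T5) -> count=0 queue=[] holders={T3}
Step 10: wait(T2) -> count=0 queue=[T2] holders={T3}
Step 11: wait(T1) -> count=0 queue=[T2,T1] holders={T3}
Step 12: wait(T5) -> count=0 queue=[T2,T1,T5] holders={T3}
Step 13: signal(T3) -> count=0 queue=[T1,T5] holders={T2}
Step 14: signal(T2) -> count=0 queue=[T5] holders={T1}
Step 15: signal(T1) -> count=0 queue=[] holders={T5}
Step 16: wait(T1) -> count=0 queue=[T1] holders={T5}
Step 17: signal(T5) -> count=0 queue=[] holders={T1}
Step 18: signal(T1) -> count=1 queue=[] holders={none}
Final holders: {none} -> 0 thread(s)

Answer: 0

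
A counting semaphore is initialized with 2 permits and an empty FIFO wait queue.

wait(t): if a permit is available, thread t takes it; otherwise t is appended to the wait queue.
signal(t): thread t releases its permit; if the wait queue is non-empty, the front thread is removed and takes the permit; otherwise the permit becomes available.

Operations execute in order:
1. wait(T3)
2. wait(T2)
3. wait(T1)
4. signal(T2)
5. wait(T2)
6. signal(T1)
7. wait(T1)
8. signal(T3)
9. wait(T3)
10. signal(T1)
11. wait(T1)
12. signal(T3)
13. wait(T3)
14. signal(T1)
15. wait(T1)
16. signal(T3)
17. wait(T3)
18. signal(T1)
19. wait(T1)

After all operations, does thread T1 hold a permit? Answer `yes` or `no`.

Step 1: wait(T3) -> count=1 queue=[] holders={T3}
Step 2: wait(T2) -> count=0 queue=[] holders={T2,T3}
Step 3: wait(T1) -> count=0 queue=[T1] holders={T2,T3}
Step 4: signal(T2) -> count=0 queue=[] holders={T1,T3}
Step 5: wait(T2) -> count=0 queue=[T2] holders={T1,T3}
Step 6: signal(T1) -> count=0 queue=[] holders={T2,T3}
Step 7: wait(T1) -> count=0 queue=[T1] holders={T2,T3}
Step 8: signal(T3) -> count=0 queue=[] holders={T1,T2}
Step 9: wait(T3) -> count=0 queue=[T3] holders={T1,T2}
Step 10: signal(T1) -> count=0 queue=[] holders={T2,T3}
Step 11: wait(T1) -> count=0 queue=[T1] holders={T2,T3}
Step 12: signal(T3) -> count=0 queue=[] holders={T1,T2}
Step 13: wait(T3) -> count=0 queue=[T3] holders={T1,T2}
Step 14: signal(T1) -> count=0 queue=[] holders={T2,T3}
Step 15: wait(T1) -> count=0 queue=[T1] holders={T2,T3}
Step 16: signal(T3) -> count=0 queue=[] holders={T1,T2}
Step 17: wait(T3) -> count=0 queue=[T3] holders={T1,T2}
Step 18: signal(T1) -> count=0 queue=[] holders={T2,T3}
Step 19: wait(T1) -> count=0 queue=[T1] holders={T2,T3}
Final holders: {T2,T3} -> T1 not in holders

Answer: no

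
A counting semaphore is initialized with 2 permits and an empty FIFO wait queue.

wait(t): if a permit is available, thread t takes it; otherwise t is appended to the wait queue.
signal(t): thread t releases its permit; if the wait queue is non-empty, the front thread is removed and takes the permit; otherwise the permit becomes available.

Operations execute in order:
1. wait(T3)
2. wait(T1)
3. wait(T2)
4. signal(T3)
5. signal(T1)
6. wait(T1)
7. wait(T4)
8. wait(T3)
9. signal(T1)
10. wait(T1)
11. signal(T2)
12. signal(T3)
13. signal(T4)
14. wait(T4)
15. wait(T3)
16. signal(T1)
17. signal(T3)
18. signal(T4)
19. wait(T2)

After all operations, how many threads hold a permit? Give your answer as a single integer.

Answer: 1

Derivation:
Step 1: wait(T3) -> count=1 queue=[] holders={T3}
Step 2: wait(T1) -> count=0 queue=[] holders={T1,T3}
Step 3: wait(T2) -> count=0 queue=[T2] holders={T1,T3}
Step 4: signal(T3) -> count=0 queue=[] holders={T1,T2}
Step 5: signal(T1) -> count=1 queue=[] holders={T2}
Step 6: wait(T1) -> count=0 queue=[] holders={T1,T2}
Step 7: wait(T4) -> count=0 queue=[T4] holders={T1,T2}
Step 8: wait(T3) -> count=0 queue=[T4,T3] holders={T1,T2}
Step 9: signal(T1) -> count=0 queue=[T3] holders={T2,T4}
Step 10: wait(T1) -> count=0 queue=[T3,T1] holders={T2,T4}
Step 11: signal(T2) -> count=0 queue=[T1] holders={T3,T4}
Step 12: signal(T3) -> count=0 queue=[] holders={T1,T4}
Step 13: signal(T4) -> count=1 queue=[] holders={T1}
Step 14: wait(T4) -> count=0 queue=[] holders={T1,T4}
Step 15: wait(T3) -> count=0 queue=[T3] holders={T1,T4}
Step 16: signal(T1) -> count=0 queue=[] holders={T3,T4}
Step 17: signal(T3) -> count=1 queue=[] holders={T4}
Step 18: signal(T4) -> count=2 queue=[] holders={none}
Step 19: wait(T2) -> count=1 queue=[] holders={T2}
Final holders: {T2} -> 1 thread(s)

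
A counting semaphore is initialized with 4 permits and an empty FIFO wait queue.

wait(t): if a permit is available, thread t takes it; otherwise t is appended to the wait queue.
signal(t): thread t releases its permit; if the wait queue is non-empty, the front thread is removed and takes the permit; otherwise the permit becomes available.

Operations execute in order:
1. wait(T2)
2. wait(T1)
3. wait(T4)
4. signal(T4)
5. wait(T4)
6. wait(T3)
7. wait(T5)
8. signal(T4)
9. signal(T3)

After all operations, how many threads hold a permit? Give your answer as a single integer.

Answer: 3

Derivation:
Step 1: wait(T2) -> count=3 queue=[] holders={T2}
Step 2: wait(T1) -> count=2 queue=[] holders={T1,T2}
Step 3: wait(T4) -> count=1 queue=[] holders={T1,T2,T4}
Step 4: signal(T4) -> count=2 queue=[] holders={T1,T2}
Step 5: wait(T4) -> count=1 queue=[] holders={T1,T2,T4}
Step 6: wait(T3) -> count=0 queue=[] holders={T1,T2,T3,T4}
Step 7: wait(T5) -> count=0 queue=[T5] holders={T1,T2,T3,T4}
Step 8: signal(T4) -> count=0 queue=[] holders={T1,T2,T3,T5}
Step 9: signal(T3) -> count=1 queue=[] holders={T1,T2,T5}
Final holders: {T1,T2,T5} -> 3 thread(s)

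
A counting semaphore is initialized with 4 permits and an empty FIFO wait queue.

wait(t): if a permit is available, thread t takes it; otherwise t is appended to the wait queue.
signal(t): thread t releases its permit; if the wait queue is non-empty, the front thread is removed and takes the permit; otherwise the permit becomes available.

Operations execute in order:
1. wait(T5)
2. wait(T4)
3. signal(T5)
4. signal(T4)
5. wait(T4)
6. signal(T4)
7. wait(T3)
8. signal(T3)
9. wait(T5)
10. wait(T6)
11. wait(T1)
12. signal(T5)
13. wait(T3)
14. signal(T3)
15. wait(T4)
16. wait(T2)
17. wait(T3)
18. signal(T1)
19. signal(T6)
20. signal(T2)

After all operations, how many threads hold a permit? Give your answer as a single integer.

Step 1: wait(T5) -> count=3 queue=[] holders={T5}
Step 2: wait(T4) -> count=2 queue=[] holders={T4,T5}
Step 3: signal(T5) -> count=3 queue=[] holders={T4}
Step 4: signal(T4) -> count=4 queue=[] holders={none}
Step 5: wait(T4) -> count=3 queue=[] holders={T4}
Step 6: signal(T4) -> count=4 queue=[] holders={none}
Step 7: wait(T3) -> count=3 queue=[] holders={T3}
Step 8: signal(T3) -> count=4 queue=[] holders={none}
Step 9: wait(T5) -> count=3 queue=[] holders={T5}
Step 10: wait(T6) -> count=2 queue=[] holders={T5,T6}
Step 11: wait(T1) -> count=1 queue=[] holders={T1,T5,T6}
Step 12: signal(T5) -> count=2 queue=[] holders={T1,T6}
Step 13: wait(T3) -> count=1 queue=[] holders={T1,T3,T6}
Step 14: signal(T3) -> count=2 queue=[] holders={T1,T6}
Step 15: wait(T4) -> count=1 queue=[] holders={T1,T4,T6}
Step 16: wait(T2) -> count=0 queue=[] holders={T1,T2,T4,T6}
Step 17: wait(T3) -> count=0 queue=[T3] holders={T1,T2,T4,T6}
Step 18: signal(T1) -> count=0 queue=[] holders={T2,T3,T4,T6}
Step 19: signal(T6) -> count=1 queue=[] holders={T2,T3,T4}
Step 20: signal(T2) -> count=2 queue=[] holders={T3,T4}
Final holders: {T3,T4} -> 2 thread(s)

Answer: 2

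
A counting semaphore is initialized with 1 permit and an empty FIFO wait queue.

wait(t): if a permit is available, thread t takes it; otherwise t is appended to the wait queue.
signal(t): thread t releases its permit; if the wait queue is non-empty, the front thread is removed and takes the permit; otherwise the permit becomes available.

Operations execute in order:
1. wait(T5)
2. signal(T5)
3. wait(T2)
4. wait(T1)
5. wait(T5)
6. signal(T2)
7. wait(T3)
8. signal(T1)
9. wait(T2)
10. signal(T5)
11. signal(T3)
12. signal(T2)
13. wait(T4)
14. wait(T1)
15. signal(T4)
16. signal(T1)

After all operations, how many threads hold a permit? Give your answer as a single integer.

Answer: 0

Derivation:
Step 1: wait(T5) -> count=0 queue=[] holders={T5}
Step 2: signal(T5) -> count=1 queue=[] holders={none}
Step 3: wait(T2) -> count=0 queue=[] holders={T2}
Step 4: wait(T1) -> count=0 queue=[T1] holders={T2}
Step 5: wait(T5) -> count=0 queue=[T1,T5] holders={T2}
Step 6: signal(T2) -> count=0 queue=[T5] holders={T1}
Step 7: wait(T3) -> count=0 queue=[T5,T3] holders={T1}
Step 8: signal(T1) -> count=0 queue=[T3] holders={T5}
Step 9: wait(T2) -> count=0 queue=[T3,T2] holders={T5}
Step 10: signal(T5) -> count=0 queue=[T2] holders={T3}
Step 11: signal(T3) -> count=0 queue=[] holders={T2}
Step 12: signal(T2) -> count=1 queue=[] holders={none}
Step 13: wait(T4) -> count=0 queue=[] holders={T4}
Step 14: wait(T1) -> count=0 queue=[T1] holders={T4}
Step 15: signal(T4) -> count=0 queue=[] holders={T1}
Step 16: signal(T1) -> count=1 queue=[] holders={none}
Final holders: {none} -> 0 thread(s)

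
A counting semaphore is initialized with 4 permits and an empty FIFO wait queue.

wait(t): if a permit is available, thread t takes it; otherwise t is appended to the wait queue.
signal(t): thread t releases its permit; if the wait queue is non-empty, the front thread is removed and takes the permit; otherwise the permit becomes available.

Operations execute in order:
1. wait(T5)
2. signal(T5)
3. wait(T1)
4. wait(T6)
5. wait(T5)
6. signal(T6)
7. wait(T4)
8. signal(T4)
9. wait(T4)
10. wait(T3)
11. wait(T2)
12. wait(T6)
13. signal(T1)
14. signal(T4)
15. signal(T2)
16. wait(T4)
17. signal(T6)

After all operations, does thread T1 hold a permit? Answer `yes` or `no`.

Step 1: wait(T5) -> count=3 queue=[] holders={T5}
Step 2: signal(T5) -> count=4 queue=[] holders={none}
Step 3: wait(T1) -> count=3 queue=[] holders={T1}
Step 4: wait(T6) -> count=2 queue=[] holders={T1,T6}
Step 5: wait(T5) -> count=1 queue=[] holders={T1,T5,T6}
Step 6: signal(T6) -> count=2 queue=[] holders={T1,T5}
Step 7: wait(T4) -> count=1 queue=[] holders={T1,T4,T5}
Step 8: signal(T4) -> count=2 queue=[] holders={T1,T5}
Step 9: wait(T4) -> count=1 queue=[] holders={T1,T4,T5}
Step 10: wait(T3) -> count=0 queue=[] holders={T1,T3,T4,T5}
Step 11: wait(T2) -> count=0 queue=[T2] holders={T1,T3,T4,T5}
Step 12: wait(T6) -> count=0 queue=[T2,T6] holders={T1,T3,T4,T5}
Step 13: signal(T1) -> count=0 queue=[T6] holders={T2,T3,T4,T5}
Step 14: signal(T4) -> count=0 queue=[] holders={T2,T3,T5,T6}
Step 15: signal(T2) -> count=1 queue=[] holders={T3,T5,T6}
Step 16: wait(T4) -> count=0 queue=[] holders={T3,T4,T5,T6}
Step 17: signal(T6) -> count=1 queue=[] holders={T3,T4,T5}
Final holders: {T3,T4,T5} -> T1 not in holders

Answer: no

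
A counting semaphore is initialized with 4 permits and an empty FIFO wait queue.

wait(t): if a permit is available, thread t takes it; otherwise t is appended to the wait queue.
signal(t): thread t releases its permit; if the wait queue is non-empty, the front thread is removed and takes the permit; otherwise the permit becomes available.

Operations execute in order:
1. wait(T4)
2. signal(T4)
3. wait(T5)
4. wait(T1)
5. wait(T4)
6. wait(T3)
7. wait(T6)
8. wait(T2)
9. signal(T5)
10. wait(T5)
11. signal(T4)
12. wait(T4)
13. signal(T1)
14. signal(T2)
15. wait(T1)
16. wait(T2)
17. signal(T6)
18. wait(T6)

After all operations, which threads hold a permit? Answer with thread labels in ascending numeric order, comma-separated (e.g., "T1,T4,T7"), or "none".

Step 1: wait(T4) -> count=3 queue=[] holders={T4}
Step 2: signal(T4) -> count=4 queue=[] holders={none}
Step 3: wait(T5) -> count=3 queue=[] holders={T5}
Step 4: wait(T1) -> count=2 queue=[] holders={T1,T5}
Step 5: wait(T4) -> count=1 queue=[] holders={T1,T4,T5}
Step 6: wait(T3) -> count=0 queue=[] holders={T1,T3,T4,T5}
Step 7: wait(T6) -> count=0 queue=[T6] holders={T1,T3,T4,T5}
Step 8: wait(T2) -> count=0 queue=[T6,T2] holders={T1,T3,T4,T5}
Step 9: signal(T5) -> count=0 queue=[T2] holders={T1,T3,T4,T6}
Step 10: wait(T5) -> count=0 queue=[T2,T5] holders={T1,T3,T4,T6}
Step 11: signal(T4) -> count=0 queue=[T5] holders={T1,T2,T3,T6}
Step 12: wait(T4) -> count=0 queue=[T5,T4] holders={T1,T2,T3,T6}
Step 13: signal(T1) -> count=0 queue=[T4] holders={T2,T3,T5,T6}
Step 14: signal(T2) -> count=0 queue=[] holders={T3,T4,T5,T6}
Step 15: wait(T1) -> count=0 queue=[T1] holders={T3,T4,T5,T6}
Step 16: wait(T2) -> count=0 queue=[T1,T2] holders={T3,T4,T5,T6}
Step 17: signal(T6) -> count=0 queue=[T2] holders={T1,T3,T4,T5}
Step 18: wait(T6) -> count=0 queue=[T2,T6] holders={T1,T3,T4,T5}
Final holders: T1,T3,T4,T5

Answer: T1,T3,T4,T5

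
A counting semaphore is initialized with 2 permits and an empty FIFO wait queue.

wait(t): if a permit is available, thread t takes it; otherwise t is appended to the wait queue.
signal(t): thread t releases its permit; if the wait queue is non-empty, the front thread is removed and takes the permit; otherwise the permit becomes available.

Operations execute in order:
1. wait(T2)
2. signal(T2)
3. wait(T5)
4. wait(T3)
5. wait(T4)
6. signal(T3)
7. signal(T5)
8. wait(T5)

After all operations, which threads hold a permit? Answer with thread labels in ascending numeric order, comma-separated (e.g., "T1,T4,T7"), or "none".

Step 1: wait(T2) -> count=1 queue=[] holders={T2}
Step 2: signal(T2) -> count=2 queue=[] holders={none}
Step 3: wait(T5) -> count=1 queue=[] holders={T5}
Step 4: wait(T3) -> count=0 queue=[] holders={T3,T5}
Step 5: wait(T4) -> count=0 queue=[T4] holders={T3,T5}
Step 6: signal(T3) -> count=0 queue=[] holders={T4,T5}
Step 7: signal(T5) -> count=1 queue=[] holders={T4}
Step 8: wait(T5) -> count=0 queue=[] holders={T4,T5}
Final holders: T4,T5

Answer: T4,T5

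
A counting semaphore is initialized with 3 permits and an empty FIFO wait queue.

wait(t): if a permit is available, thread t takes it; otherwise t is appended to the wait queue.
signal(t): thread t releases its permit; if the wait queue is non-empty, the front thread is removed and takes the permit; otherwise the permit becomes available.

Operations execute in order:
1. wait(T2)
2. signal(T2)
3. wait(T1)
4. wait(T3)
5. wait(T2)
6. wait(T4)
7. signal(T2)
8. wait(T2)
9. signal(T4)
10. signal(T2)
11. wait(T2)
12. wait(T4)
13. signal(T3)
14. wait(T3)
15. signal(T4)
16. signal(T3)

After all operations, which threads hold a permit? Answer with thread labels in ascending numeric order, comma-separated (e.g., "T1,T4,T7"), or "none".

Step 1: wait(T2) -> count=2 queue=[] holders={T2}
Step 2: signal(T2) -> count=3 queue=[] holders={none}
Step 3: wait(T1) -> count=2 queue=[] holders={T1}
Step 4: wait(T3) -> count=1 queue=[] holders={T1,T3}
Step 5: wait(T2) -> count=0 queue=[] holders={T1,T2,T3}
Step 6: wait(T4) -> count=0 queue=[T4] holders={T1,T2,T3}
Step 7: signal(T2) -> count=0 queue=[] holders={T1,T3,T4}
Step 8: wait(T2) -> count=0 queue=[T2] holders={T1,T3,T4}
Step 9: signal(T4) -> count=0 queue=[] holders={T1,T2,T3}
Step 10: signal(T2) -> count=1 queue=[] holders={T1,T3}
Step 11: wait(T2) -> count=0 queue=[] holders={T1,T2,T3}
Step 12: wait(T4) -> count=0 queue=[T4] holders={T1,T2,T3}
Step 13: signal(T3) -> count=0 queue=[] holders={T1,T2,T4}
Step 14: wait(T3) -> count=0 queue=[T3] holders={T1,T2,T4}
Step 15: signal(T4) -> count=0 queue=[] holders={T1,T2,T3}
Step 16: signal(T3) -> count=1 queue=[] holders={T1,T2}
Final holders: T1,T2

Answer: T1,T2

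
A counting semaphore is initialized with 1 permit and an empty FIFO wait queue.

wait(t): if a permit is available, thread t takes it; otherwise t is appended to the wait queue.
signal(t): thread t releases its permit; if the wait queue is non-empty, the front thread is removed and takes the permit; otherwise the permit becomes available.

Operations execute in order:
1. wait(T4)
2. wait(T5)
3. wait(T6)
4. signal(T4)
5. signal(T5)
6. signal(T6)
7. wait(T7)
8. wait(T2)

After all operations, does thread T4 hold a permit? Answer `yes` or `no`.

Answer: no

Derivation:
Step 1: wait(T4) -> count=0 queue=[] holders={T4}
Step 2: wait(T5) -> count=0 queue=[T5] holders={T4}
Step 3: wait(T6) -> count=0 queue=[T5,T6] holders={T4}
Step 4: signal(T4) -> count=0 queue=[T6] holders={T5}
Step 5: signal(T5) -> count=0 queue=[] holders={T6}
Step 6: signal(T6) -> count=1 queue=[] holders={none}
Step 7: wait(T7) -> count=0 queue=[] holders={T7}
Step 8: wait(T2) -> count=0 queue=[T2] holders={T7}
Final holders: {T7} -> T4 not in holders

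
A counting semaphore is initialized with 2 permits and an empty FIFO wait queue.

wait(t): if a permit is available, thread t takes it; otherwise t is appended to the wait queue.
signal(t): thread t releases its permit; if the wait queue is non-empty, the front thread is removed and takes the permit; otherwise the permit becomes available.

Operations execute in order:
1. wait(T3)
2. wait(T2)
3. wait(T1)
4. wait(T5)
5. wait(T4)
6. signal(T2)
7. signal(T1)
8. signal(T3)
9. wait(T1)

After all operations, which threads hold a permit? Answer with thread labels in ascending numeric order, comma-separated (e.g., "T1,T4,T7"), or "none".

Step 1: wait(T3) -> count=1 queue=[] holders={T3}
Step 2: wait(T2) -> count=0 queue=[] holders={T2,T3}
Step 3: wait(T1) -> count=0 queue=[T1] holders={T2,T3}
Step 4: wait(T5) -> count=0 queue=[T1,T5] holders={T2,T3}
Step 5: wait(T4) -> count=0 queue=[T1,T5,T4] holders={T2,T3}
Step 6: signal(T2) -> count=0 queue=[T5,T4] holders={T1,T3}
Step 7: signal(T1) -> count=0 queue=[T4] holders={T3,T5}
Step 8: signal(T3) -> count=0 queue=[] holders={T4,T5}
Step 9: wait(T1) -> count=0 queue=[T1] holders={T4,T5}
Final holders: T4,T5

Answer: T4,T5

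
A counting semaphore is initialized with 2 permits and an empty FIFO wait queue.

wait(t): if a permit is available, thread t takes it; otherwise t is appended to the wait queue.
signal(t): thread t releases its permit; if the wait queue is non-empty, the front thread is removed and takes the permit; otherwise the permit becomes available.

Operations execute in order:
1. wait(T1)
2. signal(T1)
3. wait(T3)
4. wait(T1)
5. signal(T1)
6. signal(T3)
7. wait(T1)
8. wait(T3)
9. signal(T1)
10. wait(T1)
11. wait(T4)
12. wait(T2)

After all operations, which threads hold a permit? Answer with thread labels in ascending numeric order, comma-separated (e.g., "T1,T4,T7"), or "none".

Answer: T1,T3

Derivation:
Step 1: wait(T1) -> count=1 queue=[] holders={T1}
Step 2: signal(T1) -> count=2 queue=[] holders={none}
Step 3: wait(T3) -> count=1 queue=[] holders={T3}
Step 4: wait(T1) -> count=0 queue=[] holders={T1,T3}
Step 5: signal(T1) -> count=1 queue=[] holders={T3}
Step 6: signal(T3) -> count=2 queue=[] holders={none}
Step 7: wait(T1) -> count=1 queue=[] holders={T1}
Step 8: wait(T3) -> count=0 queue=[] holders={T1,T3}
Step 9: signal(T1) -> count=1 queue=[] holders={T3}
Step 10: wait(T1) -> count=0 queue=[] holders={T1,T3}
Step 11: wait(T4) -> count=0 queue=[T4] holders={T1,T3}
Step 12: wait(T2) -> count=0 queue=[T4,T2] holders={T1,T3}
Final holders: T1,T3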